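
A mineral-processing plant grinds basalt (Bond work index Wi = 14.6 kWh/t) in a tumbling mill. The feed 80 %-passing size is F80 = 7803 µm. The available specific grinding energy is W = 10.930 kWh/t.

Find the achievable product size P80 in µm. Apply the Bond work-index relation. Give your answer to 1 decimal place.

P80 = 134.6 µm

Bond:  W = 10 Wi (1/√P − 1/√F)
⇒ 1/√P80 = W/(10·Wi) + 1/√F80
  = 10.9300/(10·14.6) + 1/√7803 = 0.074863 + 0.011321 = 0.086184
P80 = (1/0.086184)² = 11.6031² = 134.63 µm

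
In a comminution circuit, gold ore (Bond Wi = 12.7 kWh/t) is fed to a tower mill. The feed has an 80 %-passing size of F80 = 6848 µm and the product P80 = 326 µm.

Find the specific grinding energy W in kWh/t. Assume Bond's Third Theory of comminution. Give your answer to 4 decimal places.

W = 5.4992 kWh/t

Bond:  W = 10 Wi (1/√P − 1/√F)
1/√326 = 0.055385;  1/√6848 = 0.012084
W = 10·12.7·(0.055385 − 0.012084) = 5.4992 kWh/t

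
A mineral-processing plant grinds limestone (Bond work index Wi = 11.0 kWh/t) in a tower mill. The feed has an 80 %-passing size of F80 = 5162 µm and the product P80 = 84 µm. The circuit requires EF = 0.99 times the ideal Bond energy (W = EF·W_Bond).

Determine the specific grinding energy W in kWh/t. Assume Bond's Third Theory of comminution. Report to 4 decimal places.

W = 10 Wi / √P80 − 10 Wi / √F80
1/√84 = 0.109109;  1/√5162 = 0.013918
W = 10·11.0·(0.109109 − 0.013918) = 10.4710 kWh/t
Corrected W = EF·W_Bond = 0.99·10.4710 = 10.3662 kWh/t

W = 10.3662 kWh/t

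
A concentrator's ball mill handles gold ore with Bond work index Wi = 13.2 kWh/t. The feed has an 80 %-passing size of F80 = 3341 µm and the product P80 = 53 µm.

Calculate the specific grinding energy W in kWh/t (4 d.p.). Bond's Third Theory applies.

W = 10·Wi·[P80^(−½) − F80^(−½)]
1/√53 = 0.137361;  1/√3341 = 0.017301
W = 10·13.2·(0.137361 − 0.017301) = 15.8479 kWh/t

W = 15.8479 kWh/t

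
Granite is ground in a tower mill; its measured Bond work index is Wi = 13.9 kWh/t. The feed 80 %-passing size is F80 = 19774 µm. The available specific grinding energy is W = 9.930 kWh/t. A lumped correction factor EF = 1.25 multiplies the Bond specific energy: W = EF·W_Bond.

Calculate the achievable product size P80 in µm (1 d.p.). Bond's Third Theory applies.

Bond: W = 10·Wi·(1/√P80 − 1/√F80)
W_Bond = W / EF = 9.930 / 1.25 = 7.9440 kWh/t
1/√P80 = 1/√F80 + W_Bond/(10·Wi)
  = 7.9440/(10·13.9) + 1/√19774 = 0.057151 + 0.007111 = 0.064262
P80 = (1/0.064262)² = 15.5612² = 242.15 µm

P80 = 242.2 µm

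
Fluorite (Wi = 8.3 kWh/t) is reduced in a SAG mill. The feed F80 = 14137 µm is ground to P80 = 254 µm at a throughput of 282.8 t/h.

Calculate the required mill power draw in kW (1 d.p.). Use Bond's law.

W = 10 Wi (1/√P80 − 1/√F80)  [Bond]
W = 10·8.3·(1/√254 − 1/√14137) = 10·8.3·(0.054335) = 4.5098 kWh/t
Power = W × throughput = 4.5098 kWh/t × 282.8 t/h = 1275.4 kW

P = 1275.4 kW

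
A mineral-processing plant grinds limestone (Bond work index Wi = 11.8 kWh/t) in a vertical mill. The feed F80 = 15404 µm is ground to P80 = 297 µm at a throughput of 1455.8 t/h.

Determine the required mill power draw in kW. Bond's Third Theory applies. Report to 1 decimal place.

P = 8583.8 kW

W = 10 Wi / √P80 − 10 Wi / √F80
W = 10·11.8·(1/√297 − 1/√15404) = 10·11.8·(0.049969) = 5.8963 kWh/t
Mill draw = 5.8963 × 1455.8 = 8583.8 kW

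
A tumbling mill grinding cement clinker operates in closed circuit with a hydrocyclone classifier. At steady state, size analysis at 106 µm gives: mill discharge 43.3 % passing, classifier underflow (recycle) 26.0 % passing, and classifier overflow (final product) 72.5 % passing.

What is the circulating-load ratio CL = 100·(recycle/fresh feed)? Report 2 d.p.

Let r = R/F. Size balance at 106 µm:
(1+r)d = ru + o → r = (o−d)/(d−u)
r = (72.5 − 43.3)/(43.3 − 26.0) = 29.2/17.3 = 1.6879
CL = 100·r = 168.79 %

CL = 168.79 %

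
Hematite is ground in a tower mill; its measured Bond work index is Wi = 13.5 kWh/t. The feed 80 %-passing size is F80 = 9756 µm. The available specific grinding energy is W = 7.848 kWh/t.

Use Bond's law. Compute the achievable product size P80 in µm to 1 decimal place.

W = 10·Wi·(P80^(-½) − F80^(-½))
P80^-0.5 = F80^-0.5 + W/(10 Wi)
  = 7.8480/(10·13.5) + 1/√9756 = 0.058133 + 0.010124 = 0.068258
P80 = (1/0.068258)² = 14.6504² = 214.63 µm

P80 = 214.6 µm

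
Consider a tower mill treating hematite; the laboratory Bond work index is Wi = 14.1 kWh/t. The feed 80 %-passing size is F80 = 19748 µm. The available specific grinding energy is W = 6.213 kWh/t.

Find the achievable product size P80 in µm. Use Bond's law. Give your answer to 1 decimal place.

Bond:  W = 10 Wi (1/√P − 1/√F)
⇒ 1/√P80 = W/(10 Wi) + 1/√F80
  = 6.2130/(10·14.1) + 1/√19748 = 0.044064 + 0.007116 = 0.051180
P80 = (1/0.051180)² = 19.5389² = 381.77 µm

P80 = 381.8 µm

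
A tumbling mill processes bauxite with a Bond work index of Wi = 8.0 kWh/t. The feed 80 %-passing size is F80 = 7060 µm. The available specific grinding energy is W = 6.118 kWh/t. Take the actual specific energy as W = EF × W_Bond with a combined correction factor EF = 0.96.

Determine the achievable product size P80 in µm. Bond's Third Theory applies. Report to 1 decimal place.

P80 = 119.3 µm

W = 10·Wi·[P80^(−½) − F80^(−½)]
W_Bond = W / EF = 6.118 / 0.96 = 6.3729 kWh/t
P80^-0.5 = F80^-0.5 + W_Bond/(10 Wi)
  = 6.3729/(10·8.0) + 1/√7060 = 0.079661 + 0.011901 = 0.091563
P80 = (1/0.091563)² = 10.9215² = 119.28 µm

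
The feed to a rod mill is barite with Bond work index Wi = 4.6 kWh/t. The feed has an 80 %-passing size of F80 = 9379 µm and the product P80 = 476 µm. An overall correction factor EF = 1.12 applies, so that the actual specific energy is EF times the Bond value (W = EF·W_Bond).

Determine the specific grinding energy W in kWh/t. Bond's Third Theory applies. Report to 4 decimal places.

W = 1.8294 kWh/t

W = 10 Wi (P80^-0.5 − F80^-0.5)
1/√476 = 0.045835;  1/√9379 = 0.010326
W = 10·4.6·(0.045835 − 0.010326) = 1.6334 kWh/t
With EF = 1.12: W = 1.6334·1.12 = 1.8294 kWh/t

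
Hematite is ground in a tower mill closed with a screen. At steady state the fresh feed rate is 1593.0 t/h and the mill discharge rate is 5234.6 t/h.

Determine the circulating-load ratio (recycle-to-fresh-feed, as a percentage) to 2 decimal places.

CL = 228.60 %

M = F + R at steady state, so:
R = M − F = 5234.6 − 1593.0 = 3641.6 t/h
CL = 100·R/F = 100·3641.6/1593.0 = 228.60 %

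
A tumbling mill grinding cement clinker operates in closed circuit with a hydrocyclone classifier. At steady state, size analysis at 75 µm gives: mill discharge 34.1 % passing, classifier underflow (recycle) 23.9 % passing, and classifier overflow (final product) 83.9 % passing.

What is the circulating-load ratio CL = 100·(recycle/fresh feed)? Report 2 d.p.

Two-product formula at 75 µm:
r = (o − d)/(d − u)
r = (83.9 − 34.1)/(34.1 − 23.9) = 49.8/10.2 = 4.8824
CL = 100·r = 488.24 %

CL = 488.24 %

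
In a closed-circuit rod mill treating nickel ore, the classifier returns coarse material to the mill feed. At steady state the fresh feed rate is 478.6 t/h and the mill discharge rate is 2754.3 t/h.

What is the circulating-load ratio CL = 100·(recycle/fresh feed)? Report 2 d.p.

CL = 475.49 %

Discharge = new feed + return, hence
R = M − F = 2754.3 − 478.6 = 2275.7 t/h
CL = 100·R/F = 100·2275.7/478.6 = 475.49 %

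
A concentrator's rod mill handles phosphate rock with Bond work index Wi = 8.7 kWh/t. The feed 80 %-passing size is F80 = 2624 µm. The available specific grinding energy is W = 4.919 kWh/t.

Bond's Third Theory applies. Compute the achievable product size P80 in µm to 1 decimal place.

P80 = 172.8 µm

W_Bond = 10·Wi·(1/√P₈₀ − 1/√F₈₀)
1/√P80 = 1/√F80 + W/(10·Wi)
  = 4.9190/(10·8.7) + 1/√2624 = 0.056540 + 0.019522 = 0.076062
P80 = (1/0.076062)² = 13.1472² = 172.85 µm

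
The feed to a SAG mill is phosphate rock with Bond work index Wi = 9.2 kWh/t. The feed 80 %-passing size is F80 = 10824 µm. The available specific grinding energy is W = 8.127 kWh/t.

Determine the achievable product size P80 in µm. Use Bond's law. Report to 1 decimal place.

P80 = 104.2 µm

W = 10·Wi·[P80^(−½) − F80^(−½)]
⇒ 1/√P80 = W/(10·Wi) + 1/√F80
  = 8.1270/(10·9.2) + 1/√10824 = 0.088337 + 0.009612 = 0.097949
P80 = (1/0.097949)² = 10.2094² = 104.23 µm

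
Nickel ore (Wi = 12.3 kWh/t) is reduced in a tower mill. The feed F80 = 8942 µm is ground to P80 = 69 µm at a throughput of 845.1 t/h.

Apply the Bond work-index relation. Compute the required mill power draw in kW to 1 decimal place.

W = 10 Wi / √P80 − 10 Wi / √F80
W = 10·12.3·(1/√69 − 1/√8942) = 10·12.3·(0.109811) = 13.5067 kWh/t
Power = W × throughput = 13.5067 kWh/t × 845.1 t/h = 11414.5 kW

P = 11414.5 kW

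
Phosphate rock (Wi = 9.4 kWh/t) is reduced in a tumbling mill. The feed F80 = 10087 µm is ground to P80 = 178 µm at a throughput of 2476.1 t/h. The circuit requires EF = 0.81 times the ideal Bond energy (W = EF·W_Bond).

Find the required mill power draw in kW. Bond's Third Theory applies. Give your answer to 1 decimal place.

P = 12253.8 kW

W = 10 Wi (P80^-0.5 − F80^-0.5)
W = 10·9.4·(1/√178 − 1/√10087) = 10·9.4·(0.064996) = 6.1097 kWh/t
Apply correction: 6.1097 × 0.81 = 4.9488 kWh/t
P = W·T = 4.9488·2476.1 = 12253.8 kW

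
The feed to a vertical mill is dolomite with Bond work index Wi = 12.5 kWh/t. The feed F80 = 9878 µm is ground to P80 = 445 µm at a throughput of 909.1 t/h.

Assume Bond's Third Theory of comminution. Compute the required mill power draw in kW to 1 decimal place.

W = 10 Wi / √P80 − 10 Wi / √F80
W = 10·12.5·(1/√445 − 1/√9878) = 10·12.5·(0.037343) = 4.6679 kWh/t
P_mill = W·ṁ = 4.6679·909.1 = 4243.6 kW

P = 4243.6 kW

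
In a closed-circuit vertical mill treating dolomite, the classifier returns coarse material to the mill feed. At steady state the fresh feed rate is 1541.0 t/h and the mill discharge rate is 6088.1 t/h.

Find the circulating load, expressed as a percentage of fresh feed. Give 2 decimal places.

CL = 295.07 %

Discharge = new feed + return, hence
R = M − F = 6088.1 − 1541.0 = 4547.1 t/h
CL = 100·R/F = 100·4547.1/1541.0 = 295.07 %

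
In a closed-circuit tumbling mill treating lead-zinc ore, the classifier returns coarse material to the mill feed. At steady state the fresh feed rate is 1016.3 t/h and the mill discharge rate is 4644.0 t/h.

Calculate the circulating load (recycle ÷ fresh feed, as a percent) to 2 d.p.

CL = 356.95 %

Steady state: M = F + R.
R = M − F = 4644.0 − 1016.3 = 3627.7 t/h
CL = 100·R/F = 100·3627.7/1016.3 = 356.95 %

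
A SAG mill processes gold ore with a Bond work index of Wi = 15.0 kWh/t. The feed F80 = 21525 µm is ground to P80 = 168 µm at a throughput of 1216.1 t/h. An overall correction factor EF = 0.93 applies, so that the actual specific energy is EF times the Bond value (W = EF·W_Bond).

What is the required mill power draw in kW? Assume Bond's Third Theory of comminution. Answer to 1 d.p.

W = 10 Wi (P80^-0.5 − F80^-0.5)
W = 10·15.0·(1/√168 − 1/√21525) = 10·15.0·(0.070336) = 10.5504 kWh/t
With EF = 0.93: W = 10.5504·0.93 = 9.8118 kWh/t
P = W·T = 9.8118·1216.1 = 11932.2 kW

P = 11932.2 kW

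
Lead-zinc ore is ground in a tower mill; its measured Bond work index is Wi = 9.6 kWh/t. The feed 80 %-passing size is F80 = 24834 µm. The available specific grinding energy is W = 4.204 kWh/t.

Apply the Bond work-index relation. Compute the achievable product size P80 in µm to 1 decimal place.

P80 = 397.8 µm

W = 10·Wi·(P80^(-½) − F80^(-½))
P80^-0.5 = F80^-0.5 + W/(10 Wi)
  = 4.2040/(10·9.6) + 1/√24834 = 0.043792 + 0.006346 = 0.050137
P80 = (1/0.050137)² = 19.9452² = 397.81 µm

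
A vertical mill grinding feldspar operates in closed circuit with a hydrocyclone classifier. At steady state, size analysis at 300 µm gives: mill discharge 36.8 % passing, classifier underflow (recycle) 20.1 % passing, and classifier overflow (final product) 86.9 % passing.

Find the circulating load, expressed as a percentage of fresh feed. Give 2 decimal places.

CL = 300.00 %

Two-product formula at 300 µm:
Fd + Rd = Ru + Fo ⇒ R/F = (o−d)/(d−u)
r = (86.9 − 36.8)/(36.8 − 20.1) = 50.1/16.7 = 3.0000
CL = 100·r = 300.00 %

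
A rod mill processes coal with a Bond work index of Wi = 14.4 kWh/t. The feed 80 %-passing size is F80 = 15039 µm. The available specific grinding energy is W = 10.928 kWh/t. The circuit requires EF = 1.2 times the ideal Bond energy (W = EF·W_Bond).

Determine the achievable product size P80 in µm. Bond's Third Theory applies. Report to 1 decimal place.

P80 = 196.2 µm

W_Bond = 10·Wi·(1/√P₈₀ − 1/√F₈₀)
W_Bond = W / EF = 10.928 / 1.2 = 9.1067 kWh/t
⇒ 1/√P80 = W_Bond/(10 Wi) + 1/√F80
  = 9.1067/(10·14.4) + 1/√15039 = 0.063241 + 0.008154 = 0.071395
P80 = (1/0.071395)² = 14.0066² = 196.18 µm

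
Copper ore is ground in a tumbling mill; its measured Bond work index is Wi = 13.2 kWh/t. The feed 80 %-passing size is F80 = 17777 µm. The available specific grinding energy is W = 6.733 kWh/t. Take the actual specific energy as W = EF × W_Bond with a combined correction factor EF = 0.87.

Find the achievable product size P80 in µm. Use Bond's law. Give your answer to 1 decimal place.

P80 = 228.7 µm

Bond: W = 10·Wi·(1/√P80 − 1/√F80)
W_Bond = W / EF = 6.733 / 0.87 = 7.7391 kWh/t
1/√P80 = 1/√F80 + W_Bond/(10·Wi)
  = 7.7391/(10·13.2) + 1/√17777 = 0.058629 + 0.007500 = 0.066130
P80 = (1/0.066130)² = 15.1218² = 228.67 µm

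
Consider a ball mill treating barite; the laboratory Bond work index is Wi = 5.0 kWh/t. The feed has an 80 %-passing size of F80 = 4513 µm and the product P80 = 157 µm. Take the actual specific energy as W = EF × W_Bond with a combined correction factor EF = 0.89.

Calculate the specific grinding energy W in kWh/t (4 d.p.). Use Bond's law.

W = 2.8891 kWh/t

W_Bond = 10·Wi·(1/√P₈₀ − 1/√F₈₀)
1/√157 = 0.079809;  1/√4513 = 0.014886
W = 10·5.0·(0.079809 − 0.014886) = 3.2462 kWh/t
Apply correction: 3.2462 × 0.89 = 2.8891 kWh/t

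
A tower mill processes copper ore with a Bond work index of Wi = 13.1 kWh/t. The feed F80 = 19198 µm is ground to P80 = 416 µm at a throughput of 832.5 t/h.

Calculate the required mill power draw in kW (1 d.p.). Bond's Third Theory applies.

P = 4559.9 kW

W = 10·Wi·(P80^(-½) − F80^(-½))
W = 10·13.1·(1/√416 − 1/√19198) = 10·13.1·(0.041812) = 5.4773 kWh/t
Mill draw = 5.4773 × 832.5 = 4559.9 kW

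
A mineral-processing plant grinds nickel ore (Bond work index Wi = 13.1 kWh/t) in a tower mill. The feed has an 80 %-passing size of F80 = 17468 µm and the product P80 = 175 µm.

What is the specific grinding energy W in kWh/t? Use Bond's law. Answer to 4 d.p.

W = 8.9115 kWh/t

W_Bond = 10·Wi·(1/√P₈₀ − 1/√F₈₀)
1/√175 = 0.075593;  1/√17468 = 0.007566
W = 10·13.1·(0.075593 − 0.007566) = 8.9115 kWh/t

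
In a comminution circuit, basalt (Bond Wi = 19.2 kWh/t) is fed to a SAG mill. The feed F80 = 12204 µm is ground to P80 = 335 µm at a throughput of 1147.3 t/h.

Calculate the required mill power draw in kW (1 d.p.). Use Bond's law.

P = 10041.3 kW

W = 10·Wi·(P80^(-½) − F80^(-½))
W = 10·19.2·(1/√335 − 1/√12204) = 10·19.2·(0.045584) = 8.7521 kWh/t
P = W·T = 8.7521·1147.3 = 10041.3 kW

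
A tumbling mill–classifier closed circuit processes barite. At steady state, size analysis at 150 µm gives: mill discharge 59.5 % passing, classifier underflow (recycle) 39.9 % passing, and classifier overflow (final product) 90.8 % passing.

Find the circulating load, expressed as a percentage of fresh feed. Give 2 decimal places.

Balance %-passing 150 µm (r = R/F):
r = (o − d)/(d − u)
r = (90.8 − 59.5)/(59.5 − 39.9) = 31.3/19.6 = 1.5969
CL = 100·r = 159.69 %

CL = 159.69 %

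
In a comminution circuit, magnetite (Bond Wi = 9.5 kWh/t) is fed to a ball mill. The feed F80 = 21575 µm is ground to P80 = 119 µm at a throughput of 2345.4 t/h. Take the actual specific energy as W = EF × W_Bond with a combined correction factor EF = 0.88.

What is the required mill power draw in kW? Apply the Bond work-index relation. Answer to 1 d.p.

P = 16639.3 kW

Bond:  W = 10 Wi (1/√P − 1/√F)
W = 10·9.5·(1/√119 − 1/√21575) = 10·9.5·(0.084862) = 8.0619 kWh/t
W_actual = 0.88 × 8.0619 = 7.0944 kWh/t
Power = W × throughput = 7.0944 kWh/t × 2345.4 t/h = 16639.3 kW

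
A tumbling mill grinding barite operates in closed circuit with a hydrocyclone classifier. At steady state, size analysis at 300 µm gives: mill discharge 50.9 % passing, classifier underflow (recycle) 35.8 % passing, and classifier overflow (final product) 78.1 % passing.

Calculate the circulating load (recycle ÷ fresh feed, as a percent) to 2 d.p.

CL = 180.13 %

Let r = R/F. Size balance at 300 µm:
(1+r)d = ru + o → r = (o−d)/(d−u)
r = (78.1 − 50.9)/(50.9 − 35.8) = 27.2/15.1 = 1.8013
CL = 100·r = 180.13 %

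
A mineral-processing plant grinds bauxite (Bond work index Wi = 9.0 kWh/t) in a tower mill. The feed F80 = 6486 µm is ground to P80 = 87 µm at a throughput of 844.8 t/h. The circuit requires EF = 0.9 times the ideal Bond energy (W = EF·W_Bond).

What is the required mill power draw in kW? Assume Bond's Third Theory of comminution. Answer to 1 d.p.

W = 10·Wi·[P80^(−½) − F80^(−½)]
W = 10·9.0·(1/√87 − 1/√6486) = 10·9.0·(0.094794) = 8.5315 kWh/t
With EF = 0.9: W = 8.5315·0.9 = 7.6783 kWh/t
Mill draw = 7.6783 × 844.8 = 6486.7 kW

P = 6486.7 kW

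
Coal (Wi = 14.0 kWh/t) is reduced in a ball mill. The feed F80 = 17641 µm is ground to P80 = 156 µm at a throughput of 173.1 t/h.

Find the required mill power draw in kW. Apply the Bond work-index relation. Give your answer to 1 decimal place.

Bond:  W = 10 Wi (1/√P − 1/√F)
W = 10·14.0·(1/√156 − 1/√17641) = 10·14.0·(0.072535) = 10.1549 kWh/t
P_mill = W·ṁ = 10.1549·173.1 = 1757.8 kW

P = 1757.8 kW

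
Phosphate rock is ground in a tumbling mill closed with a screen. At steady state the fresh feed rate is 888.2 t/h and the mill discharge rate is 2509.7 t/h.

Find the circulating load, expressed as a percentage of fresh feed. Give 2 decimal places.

CL = 182.56 %

M = F + R at steady state, so:
R = M − F = 2509.7 − 888.2 = 1621.5 t/h
CL = 100·R/F = 100·1621.5/888.2 = 182.56 %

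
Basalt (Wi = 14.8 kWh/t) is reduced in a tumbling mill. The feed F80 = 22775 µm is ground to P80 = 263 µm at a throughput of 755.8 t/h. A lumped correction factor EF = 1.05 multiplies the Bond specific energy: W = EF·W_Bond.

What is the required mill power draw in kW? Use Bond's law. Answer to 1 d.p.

P = 6464.1 kW

W = 10·Wi·(P80^(-½) − F80^(-½))
W = 10·14.8·(1/√263 − 1/√22775) = 10·14.8·(0.055036) = 8.1454 kWh/t
With EF = 1.05: W = 8.1454·1.05 = 8.5526 kWh/t
P = W·T = 8.5526·755.8 = 6464.1 kW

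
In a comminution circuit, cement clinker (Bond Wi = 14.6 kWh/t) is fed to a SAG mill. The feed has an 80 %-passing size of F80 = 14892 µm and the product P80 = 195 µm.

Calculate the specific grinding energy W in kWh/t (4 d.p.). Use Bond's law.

W = 10 Wi / √P80 − 10 Wi / √F80
1/√195 = 0.071611;  1/√14892 = 0.008195
W = 10·14.6·(0.071611 − 0.008195) = 9.2589 kWh/t

W = 9.2589 kWh/t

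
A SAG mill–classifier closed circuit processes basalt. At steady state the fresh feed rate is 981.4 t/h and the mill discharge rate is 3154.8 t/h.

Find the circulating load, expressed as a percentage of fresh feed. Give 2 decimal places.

CL = 221.46 %

Discharge = new feed + return, hence
R = M − F = 3154.8 − 981.4 = 2173.4 t/h
CL = 100·R/F = 100·2173.4/981.4 = 221.46 %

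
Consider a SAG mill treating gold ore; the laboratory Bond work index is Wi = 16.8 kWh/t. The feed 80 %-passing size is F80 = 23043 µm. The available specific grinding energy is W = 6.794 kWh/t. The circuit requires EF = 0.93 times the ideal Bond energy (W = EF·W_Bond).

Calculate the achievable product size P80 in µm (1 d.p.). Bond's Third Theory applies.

P80 = 398.8 µm

W = 10 Wi / √P80 − 10 Wi / √F80
W_Bond = W / EF = 6.794 / 0.93 = 7.3054 kWh/t
P80^(−½) = W_Bond/(10 Wi) + F80^(−½)
  = 7.3054/(10·16.8) + 1/√23043 = 0.043484 + 0.006588 = 0.050072
P80 = (1/0.050072)² = 19.9712² = 398.85 µm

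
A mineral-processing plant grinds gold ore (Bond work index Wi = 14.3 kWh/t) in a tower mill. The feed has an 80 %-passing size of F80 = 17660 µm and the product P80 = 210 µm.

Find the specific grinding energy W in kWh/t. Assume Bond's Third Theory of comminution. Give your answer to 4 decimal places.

W = 8.7919 kWh/t

W = 10 Wi (P80^-0.5 − F80^-0.5)
1/√210 = 0.069007;  1/√17660 = 0.007525
W = 10·14.3·(0.069007 − 0.007525) = 8.7919 kWh/t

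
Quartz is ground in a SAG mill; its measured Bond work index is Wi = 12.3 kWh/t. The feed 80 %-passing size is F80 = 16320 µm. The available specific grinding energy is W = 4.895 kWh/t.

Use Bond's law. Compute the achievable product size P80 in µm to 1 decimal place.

W = 10·Wi·(P80^(-½) − F80^(-½))
P80^-0.5 = F80^-0.5 + W/(10 Wi)
  = 4.8950/(10·12.3) + 1/√16320 = 0.039797 + 0.007828 = 0.047625
P80 = (1/0.047625)² = 20.9976² = 440.90 µm

P80 = 440.9 µm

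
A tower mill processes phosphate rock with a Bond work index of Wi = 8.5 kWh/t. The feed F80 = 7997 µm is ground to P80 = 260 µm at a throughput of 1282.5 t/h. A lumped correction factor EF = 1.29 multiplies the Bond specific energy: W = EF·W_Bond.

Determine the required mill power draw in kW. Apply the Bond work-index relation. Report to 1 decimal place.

W = 10 Wi / √P80 − 10 Wi / √F80
W = 10·8.5·(1/√260 − 1/√7997) = 10·8.5·(0.050835) = 4.3210 kWh/t
With EF = 1.29: W = 4.3210·1.29 = 5.5741 kWh/t
Power = W × throughput = 5.5741 kWh/t × 1282.5 t/h = 7148.7 kW

P = 7148.7 kW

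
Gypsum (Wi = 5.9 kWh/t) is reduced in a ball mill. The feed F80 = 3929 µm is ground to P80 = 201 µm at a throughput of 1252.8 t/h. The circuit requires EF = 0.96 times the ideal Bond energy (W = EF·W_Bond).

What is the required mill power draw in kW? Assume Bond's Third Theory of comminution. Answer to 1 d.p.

P = 3873.0 kW

W = 10 Wi (P80^-0.5 − F80^-0.5)
W = 10·5.9·(1/√201 − 1/√3929) = 10·5.9·(0.054581) = 3.2203 kWh/t
Apply correction: 3.2203 × 0.96 = 3.0915 kWh/t
Power = W × throughput = 3.0915 kWh/t × 1252.8 t/h = 3873.0 kW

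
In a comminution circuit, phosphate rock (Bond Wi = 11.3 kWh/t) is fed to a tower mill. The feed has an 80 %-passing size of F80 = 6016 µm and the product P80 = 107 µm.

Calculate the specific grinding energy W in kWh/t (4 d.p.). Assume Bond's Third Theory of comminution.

W = 10 Wi (1/√P80 − 1/√F80)  [Bond]
1/√107 = 0.096674;  1/√6016 = 0.012893
W = 10·11.3·(0.096674 − 0.012893) = 9.4672 kWh/t

W = 9.4672 kWh/t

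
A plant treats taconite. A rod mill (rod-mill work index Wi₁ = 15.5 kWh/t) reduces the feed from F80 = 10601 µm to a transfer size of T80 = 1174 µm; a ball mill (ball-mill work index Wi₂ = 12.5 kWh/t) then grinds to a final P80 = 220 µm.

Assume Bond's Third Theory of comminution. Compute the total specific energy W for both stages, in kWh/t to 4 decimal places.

W = 10·Wi·[P80^(−½) − F80^(−½)]
Stage 1 (10601→1174 µm, Wi₁=15.5): W₁ = 10·15.5·(0.029185 − 0.009712) = 3.0183 kWh/t
Stage 2 (1174→220 µm, Wi₂=12.5): W₂ = 10·12.5·(0.067420 − 0.029185) = 4.7793 kWh/t
W = W₁ + W₂ = 3.0183 + 4.7793 = 7.7976 kWh/t

W = 7.7976 kWh/t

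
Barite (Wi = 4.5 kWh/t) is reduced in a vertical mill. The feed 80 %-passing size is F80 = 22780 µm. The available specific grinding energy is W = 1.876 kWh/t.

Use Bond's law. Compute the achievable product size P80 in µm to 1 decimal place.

W = 10·Wi·(P80^(-½) − F80^(-½))
1/√P80 = 1/√F80 + W/(10·Wi)
  = 1.8760/(10·4.5) + 1/√22780 = 0.041689 + 0.006626 = 0.048314
P80 = (1/0.048314)² = 20.6977² = 428.40 µm

P80 = 428.4 µm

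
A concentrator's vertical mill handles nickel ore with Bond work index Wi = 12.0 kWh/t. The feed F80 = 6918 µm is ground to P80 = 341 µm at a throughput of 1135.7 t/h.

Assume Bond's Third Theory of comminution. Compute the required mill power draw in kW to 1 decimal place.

W = 10 Wi (1/√P80 − 1/√F80)  [Bond]
W = 10·12.0·(1/√341 − 1/√6918) = 10·12.0·(0.042130) = 5.0556 kWh/t
P = W·T = 5.0556·1135.7 = 5741.7 kW

P = 5741.7 kW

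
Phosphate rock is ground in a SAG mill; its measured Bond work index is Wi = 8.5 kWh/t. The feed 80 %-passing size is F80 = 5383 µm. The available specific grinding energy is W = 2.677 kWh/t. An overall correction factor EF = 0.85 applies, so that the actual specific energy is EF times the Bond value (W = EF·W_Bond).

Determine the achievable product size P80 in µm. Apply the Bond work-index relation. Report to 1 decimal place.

P80 = 389.3 µm

Bond: W = 10·Wi·(1/√P80 − 1/√F80)
W_Bond = W / EF = 2.677 / 0.85 = 3.1494 kWh/t
P80^-0.5 = F80^-0.5 + W_Bond/(10 Wi)
  = 3.1494/(10·8.5) + 1/√5383 = 0.037052 + 0.013630 = 0.050682
P80 = (1/0.050682)² = 19.7310² = 389.31 µm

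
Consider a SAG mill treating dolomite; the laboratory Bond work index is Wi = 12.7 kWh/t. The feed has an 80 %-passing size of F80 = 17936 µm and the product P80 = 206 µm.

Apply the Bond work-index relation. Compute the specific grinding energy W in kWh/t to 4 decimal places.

Bond:  W = 10 Wi (1/√P − 1/√F)
1/√206 = 0.069673;  1/√17936 = 0.007467
W = 10·12.7·(0.069673 − 0.007467) = 7.9002 kWh/t

W = 7.9002 kWh/t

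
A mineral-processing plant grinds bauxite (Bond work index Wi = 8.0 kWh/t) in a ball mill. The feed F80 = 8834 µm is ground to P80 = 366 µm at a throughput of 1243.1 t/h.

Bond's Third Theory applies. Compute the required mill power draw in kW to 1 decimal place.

W = 10·Wi·(P80^(-½) − F80^(-½))
W = 10·8.0·(1/√366 − 1/√8834) = 10·8.0·(0.041631) = 3.3305 kWh/t
Power = W × throughput = 3.3305 kWh/t × 1243.1 t/h = 4140.2 kW

P = 4140.2 kW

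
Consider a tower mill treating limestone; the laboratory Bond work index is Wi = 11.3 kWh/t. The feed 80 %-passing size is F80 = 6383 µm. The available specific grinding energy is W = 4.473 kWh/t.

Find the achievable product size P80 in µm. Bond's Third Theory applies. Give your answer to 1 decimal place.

P80 = 368.4 µm

W = 10·Wi·(P80^(-½) − F80^(-½))
P80^(−½) = W/(10 Wi) + F80^(−½)
  = 4.4730/(10·11.3) + 1/√6383 = 0.039584 + 0.012517 = 0.052101
P80 = (1/0.052101)² = 19.1936² = 368.39 µm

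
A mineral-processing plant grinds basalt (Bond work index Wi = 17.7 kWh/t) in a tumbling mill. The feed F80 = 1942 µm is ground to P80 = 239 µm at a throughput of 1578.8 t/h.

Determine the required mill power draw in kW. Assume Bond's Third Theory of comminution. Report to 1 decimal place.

W = 10 Wi / √P80 − 10 Wi / √F80
W = 10·17.7·(1/√239 − 1/√1942) = 10·17.7·(0.041992) = 7.4327 kWh/t
Power = W × throughput = 7.4327 kWh/t × 1578.8 t/h = 11734.7 kW

P = 11734.7 kW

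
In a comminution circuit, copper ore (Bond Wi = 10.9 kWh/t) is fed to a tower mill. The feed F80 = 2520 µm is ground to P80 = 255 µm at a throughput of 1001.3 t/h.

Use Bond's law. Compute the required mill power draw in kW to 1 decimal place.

P = 4660.6 kW

Bond:  W = 10 Wi (1/√P − 1/√F)
W = 10·10.9·(1/√255 − 1/√2520) = 10·10.9·(0.042702) = 4.6545 kWh/t
Mill draw = 4.6545 × 1001.3 = 4660.6 kW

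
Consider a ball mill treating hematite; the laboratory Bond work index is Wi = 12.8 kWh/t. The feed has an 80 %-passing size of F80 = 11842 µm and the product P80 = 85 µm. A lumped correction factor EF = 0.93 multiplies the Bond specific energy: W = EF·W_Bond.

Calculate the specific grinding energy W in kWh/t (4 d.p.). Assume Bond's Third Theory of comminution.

W = 10 Wi (P80^-0.5 − F80^-0.5)
1/√85 = 0.108465;  1/√11842 = 0.009189
W = 10·12.8·(0.108465 − 0.009189) = 12.7073 kWh/t
Apply correction: 12.7073 × 0.93 = 11.8178 kWh/t

W = 11.8178 kWh/t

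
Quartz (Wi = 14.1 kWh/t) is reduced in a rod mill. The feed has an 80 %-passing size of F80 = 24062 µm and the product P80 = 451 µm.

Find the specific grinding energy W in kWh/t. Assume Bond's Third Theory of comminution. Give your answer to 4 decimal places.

W = 10 Wi (P80^-0.5 − F80^-0.5)
1/√451 = 0.047088;  1/√24062 = 0.006447
W = 10·14.1·(0.047088 − 0.006447) = 5.7305 kWh/t

W = 5.7305 kWh/t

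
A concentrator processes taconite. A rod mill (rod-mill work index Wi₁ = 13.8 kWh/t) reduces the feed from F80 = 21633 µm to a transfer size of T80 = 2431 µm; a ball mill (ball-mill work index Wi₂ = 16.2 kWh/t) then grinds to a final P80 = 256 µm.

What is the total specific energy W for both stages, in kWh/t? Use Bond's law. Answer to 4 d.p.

W = 10·Wi·(P80^(-½) − F80^(-½))
Stage 1 (21633→2431 µm, Wi₁=13.8): W₁ = 10·13.8·(0.020282 − 0.006799) = 1.8606 kWh/t
Stage 2 (2431→256 µm, Wi₂=16.2): W₂ = 10·16.2·(0.062500 − 0.020282) = 6.8393 kWh/t
W = W₁ + W₂ = 1.8606 + 6.8393 = 8.7000 kWh/t

W = 8.7000 kWh/t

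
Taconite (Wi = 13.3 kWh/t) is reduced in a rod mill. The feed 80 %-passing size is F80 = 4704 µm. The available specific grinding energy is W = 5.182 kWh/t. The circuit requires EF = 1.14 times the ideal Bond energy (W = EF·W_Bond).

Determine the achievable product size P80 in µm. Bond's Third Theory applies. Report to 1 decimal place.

P80 = 420.6 µm

Bond:  W = 10 Wi (1/√P − 1/√F)
W_Bond = W / EF = 5.182 / 1.14 = 4.5456 kWh/t
P80^(−½) = W_Bond/(10 Wi) + F80^(−½)
  = 4.5456/(10·13.3) + 1/√4704 = 0.034178 + 0.014580 = 0.048758
P80 = (1/0.048758)² = 20.5095² = 420.64 µm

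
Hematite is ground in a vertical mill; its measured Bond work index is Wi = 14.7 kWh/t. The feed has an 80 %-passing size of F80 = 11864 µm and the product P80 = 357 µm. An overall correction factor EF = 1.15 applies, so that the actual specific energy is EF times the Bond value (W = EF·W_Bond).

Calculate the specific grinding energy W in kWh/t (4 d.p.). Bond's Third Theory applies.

W = 7.3950 kWh/t

W = 10 Wi / √P80 − 10 Wi / √F80
1/√357 = 0.052926;  1/√11864 = 0.009181
W = 10·14.7·(0.052926 − 0.009181) = 6.4305 kWh/t
Apply correction: 6.4305 × 1.15 = 7.3950 kWh/t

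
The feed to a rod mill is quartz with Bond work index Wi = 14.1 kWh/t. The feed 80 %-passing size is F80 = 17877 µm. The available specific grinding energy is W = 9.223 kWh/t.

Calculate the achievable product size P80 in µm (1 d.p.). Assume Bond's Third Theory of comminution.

W = 10 Wi / √P80 − 10 Wi / √F80
⇒ 1/√P80 = W/(10 Wi) + 1/√F80
  = 9.2230/(10·14.1) + 1/√17877 = 0.065411 + 0.007479 = 0.072891
P80 = (1/0.072891)² = 13.7192² = 188.22 µm

P80 = 188.2 µm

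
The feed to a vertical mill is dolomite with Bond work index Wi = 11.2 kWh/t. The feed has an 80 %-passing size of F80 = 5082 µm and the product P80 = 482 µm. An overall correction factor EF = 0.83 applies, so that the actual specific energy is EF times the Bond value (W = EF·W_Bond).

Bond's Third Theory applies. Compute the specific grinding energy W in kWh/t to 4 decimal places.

Bond:  W = 10 Wi (1/√P − 1/√F)
1/√482 = 0.045549;  1/√5082 = 0.014028
W = 10·11.2·(0.045549 − 0.014028) = 3.5304 kWh/t
Apply correction: 3.5304 × 0.83 = 2.9302 kWh/t

W = 2.9302 kWh/t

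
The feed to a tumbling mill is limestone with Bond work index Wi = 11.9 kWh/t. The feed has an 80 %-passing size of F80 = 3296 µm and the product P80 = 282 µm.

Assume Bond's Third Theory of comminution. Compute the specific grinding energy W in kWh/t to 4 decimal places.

W = 5.0136 kWh/t

W_Bond = 10·Wi·(1/√P₈₀ − 1/√F₈₀)
1/√282 = 0.059549;  1/√3296 = 0.017418
W = 10·11.9·(0.059549 − 0.017418) = 5.0136 kWh/t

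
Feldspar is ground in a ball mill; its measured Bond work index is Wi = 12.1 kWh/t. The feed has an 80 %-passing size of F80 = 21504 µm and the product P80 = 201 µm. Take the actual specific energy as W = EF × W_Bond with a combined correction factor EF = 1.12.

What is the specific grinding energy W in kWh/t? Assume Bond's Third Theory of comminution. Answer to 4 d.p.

W = 8.6347 kWh/t

Bond: W = 10·Wi·(1/√P80 − 1/√F80)
1/√201 = 0.070535;  1/√21504 = 0.006819
W = 10·12.1·(0.070535 − 0.006819) = 7.7095 kWh/t
With EF = 1.12: W = 7.7095·1.12 = 8.6347 kWh/t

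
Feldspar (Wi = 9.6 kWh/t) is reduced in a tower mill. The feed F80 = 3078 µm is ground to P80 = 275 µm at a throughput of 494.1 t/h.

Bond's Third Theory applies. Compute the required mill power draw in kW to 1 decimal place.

W = 10 Wi (1/√P80 − 1/√F80)  [Bond]
W = 10·9.6·(1/√275 − 1/√3078) = 10·9.6·(0.042278) = 4.0587 kWh/t
P = W·T = 4.0587·494.1 = 2005.4 kW

P = 2005.4 kW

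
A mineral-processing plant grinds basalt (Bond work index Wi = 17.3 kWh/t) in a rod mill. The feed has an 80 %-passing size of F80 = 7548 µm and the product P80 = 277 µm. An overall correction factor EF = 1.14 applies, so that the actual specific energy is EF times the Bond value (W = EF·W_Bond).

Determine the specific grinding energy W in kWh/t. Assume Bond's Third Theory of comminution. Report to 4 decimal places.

W = 10 Wi (P80^-0.5 − F80^-0.5)
1/√277 = 0.060084;  1/√7548 = 0.011510
W = 10·17.3·(0.060084 − 0.011510) = 8.4033 kWh/t
Corrected W = EF·W_Bond = 1.14·8.4033 = 9.5798 kWh/t

W = 9.5798 kWh/t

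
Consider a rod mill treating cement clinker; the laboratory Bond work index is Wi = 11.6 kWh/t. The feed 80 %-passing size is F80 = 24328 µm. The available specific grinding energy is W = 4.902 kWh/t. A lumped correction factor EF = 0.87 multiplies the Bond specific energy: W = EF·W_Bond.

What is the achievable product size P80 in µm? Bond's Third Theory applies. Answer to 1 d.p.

P80 = 330.8 µm

W = 10 Wi (1/√P80 − 1/√F80)  [Bond]
W_Bond = W / EF = 4.902 / 0.87 = 5.6345 kWh/t
P80^(−½) = W_Bond/(10 Wi) + F80^(−½)
  = 5.6345/(10·11.6) + 1/√24328 = 0.048573 + 0.006411 = 0.054984
P80 = (1/0.054984)² = 18.1870² = 330.77 µm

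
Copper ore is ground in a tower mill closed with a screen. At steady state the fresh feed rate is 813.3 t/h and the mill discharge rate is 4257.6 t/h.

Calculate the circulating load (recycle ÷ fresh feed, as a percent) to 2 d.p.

CL = 423.50 %

Steady state: M = F + R.
R = M − F = 4257.6 − 813.3 = 3444.3 t/h
CL = 100·R/F = 100·3444.3/813.3 = 423.50 %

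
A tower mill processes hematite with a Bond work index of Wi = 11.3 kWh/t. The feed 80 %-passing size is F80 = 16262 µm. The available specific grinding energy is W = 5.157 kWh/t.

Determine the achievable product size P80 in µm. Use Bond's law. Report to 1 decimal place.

P80 = 349.7 µm

Bond: W = 10·Wi·(1/√P80 − 1/√F80)
1/√P80 = 1/√F80 + W/(10·Wi)
  = 5.1570/(10·11.3) + 1/√16262 = 0.045637 + 0.007842 = 0.053479
P80 = (1/0.053479)² = 18.6990² = 349.65 µm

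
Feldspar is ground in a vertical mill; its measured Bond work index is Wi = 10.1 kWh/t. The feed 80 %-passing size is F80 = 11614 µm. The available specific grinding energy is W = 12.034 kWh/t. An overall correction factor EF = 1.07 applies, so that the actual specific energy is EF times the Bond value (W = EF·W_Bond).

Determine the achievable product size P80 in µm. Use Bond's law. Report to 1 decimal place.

W = 10 Wi (P80^-0.5 − F80^-0.5)
W_Bond = W / EF = 12.034 / 1.07 = 11.2467 kWh/t
1/√P80 = 1/√F80 + W_Bond/(10·Wi)
  = 11.2467/(10·10.1) + 1/√11614 = 0.111354 + 0.009279 = 0.120633
P80 = (1/0.120633)² = 8.2896² = 68.72 µm

P80 = 68.7 µm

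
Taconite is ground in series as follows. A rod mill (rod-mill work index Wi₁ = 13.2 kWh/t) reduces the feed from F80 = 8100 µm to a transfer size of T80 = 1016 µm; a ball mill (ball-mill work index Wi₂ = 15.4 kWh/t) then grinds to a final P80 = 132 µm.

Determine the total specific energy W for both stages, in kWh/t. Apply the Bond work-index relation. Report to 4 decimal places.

W = 10·Wi·(P80^(-½) − F80^(-½))
Stage 1 (8100→1016 µm, Wi₁=13.2): W₁ = 10·13.2·(0.031373 − 0.011111) = 2.6745 kWh/t
Stage 2 (1016→132 µm, Wi₂=15.4): W₂ = 10·15.4·(0.087039 − 0.031373) = 8.5726 kWh/t
W = W₁ + W₂ = 2.6745 + 8.5726 = 11.2471 kWh/t

W = 11.2471 kWh/t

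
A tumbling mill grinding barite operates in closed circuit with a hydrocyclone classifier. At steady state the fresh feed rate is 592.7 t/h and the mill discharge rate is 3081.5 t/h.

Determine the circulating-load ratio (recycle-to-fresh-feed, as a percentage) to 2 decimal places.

Mill node: discharge = fresh + recycle.
R = M − F = 3081.5 − 592.7 = 2488.8 t/h
CL = 100·R/F = 100·2488.8/592.7 = 419.91 %

CL = 419.91 %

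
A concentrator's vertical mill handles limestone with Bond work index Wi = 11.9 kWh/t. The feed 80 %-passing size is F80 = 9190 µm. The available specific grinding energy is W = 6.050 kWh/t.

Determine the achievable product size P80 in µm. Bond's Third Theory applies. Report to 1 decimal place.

P80 = 266.4 µm

W = 10 Wi (1/√P80 − 1/√F80)  [Bond]
P80^-0.5 = F80^-0.5 + W/(10 Wi)
  = 6.0500/(10·11.9) + 1/√9190 = 0.050840 + 0.010431 = 0.061272
P80 = (1/0.061272)² = 16.3207² = 266.37 µm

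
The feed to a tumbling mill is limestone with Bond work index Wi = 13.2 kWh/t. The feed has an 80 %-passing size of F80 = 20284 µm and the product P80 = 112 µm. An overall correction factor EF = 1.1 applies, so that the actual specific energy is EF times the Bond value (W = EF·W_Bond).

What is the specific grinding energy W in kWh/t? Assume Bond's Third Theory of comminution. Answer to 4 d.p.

W_Bond = 10·Wi·(1/√P₈₀ − 1/√F₈₀)
1/√112 = 0.094491;  1/√20284 = 0.007021
W = 10·13.2·(0.094491 − 0.007021) = 11.5460 kWh/t
Apply correction: 11.5460 × 1.1 = 12.7006 kWh/t

W = 12.7006 kWh/t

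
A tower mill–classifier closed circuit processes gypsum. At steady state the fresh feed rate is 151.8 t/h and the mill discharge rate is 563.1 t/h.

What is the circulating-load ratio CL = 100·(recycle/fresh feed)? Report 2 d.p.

Steady state: M = F + R.
R = M − F = 563.1 − 151.8 = 411.3 t/h
CL = 100·R/F = 100·411.3/151.8 = 270.95 %

CL = 270.95 %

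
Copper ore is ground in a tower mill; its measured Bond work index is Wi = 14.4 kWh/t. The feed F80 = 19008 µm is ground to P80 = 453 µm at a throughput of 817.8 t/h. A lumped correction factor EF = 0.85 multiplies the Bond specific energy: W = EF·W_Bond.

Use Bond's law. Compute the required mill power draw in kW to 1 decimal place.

P = 3977.0 kW

W_Bond = 10·Wi·(1/√P₈₀ − 1/√F₈₀)
W = 10·14.4·(1/√453 − 1/√19008) = 10·14.4·(0.039731) = 5.7212 kWh/t
With EF = 0.85: W = 5.7212·0.85 = 4.8631 kWh/t
Mill draw = 4.8631 × 817.8 = 3977.0 kW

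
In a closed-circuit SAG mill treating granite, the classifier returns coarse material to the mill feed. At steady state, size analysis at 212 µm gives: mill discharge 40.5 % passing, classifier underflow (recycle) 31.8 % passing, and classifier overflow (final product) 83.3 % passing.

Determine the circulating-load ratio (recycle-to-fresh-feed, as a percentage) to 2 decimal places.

Mass balance on the −212 µm fraction:
r = (o − d)/(d − u)
r = (83.3 − 40.5)/(40.5 − 31.8) = 42.8/8.7 = 4.9195
CL = 100·r = 491.95 %

CL = 491.95 %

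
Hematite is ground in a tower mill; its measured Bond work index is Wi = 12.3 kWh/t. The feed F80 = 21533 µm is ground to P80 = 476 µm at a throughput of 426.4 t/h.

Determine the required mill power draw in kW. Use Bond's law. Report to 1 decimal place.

P = 2046.5 kW

W = 10·Wi·(P80^(-½) − F80^(-½))
W = 10·12.3·(1/√476 − 1/√21533) = 10·12.3·(0.039020) = 4.7995 kWh/t
Power = W × throughput = 4.7995 kWh/t × 426.4 t/h = 2046.5 kW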